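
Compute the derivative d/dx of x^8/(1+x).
(8x^7(1+x) - x^8)/(1+x)²

Explanation: Quotient rule: [8x^{7}(1+x) - x^8]/(1+x)².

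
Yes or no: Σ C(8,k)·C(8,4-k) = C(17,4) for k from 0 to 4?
No

Reasoning: Vandermonde's identity gives C(16,4) = 1,820; RHS C(17,4) = 2,380.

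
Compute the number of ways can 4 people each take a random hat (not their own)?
9

Reasoning: Using D(n) = (n-1)[D(n-1) + D(n-2)]:
D(4) = (4-1) × [D(3) + D(2)]
      = 3 × [2 + 1]
      = 3 × 3
      = 9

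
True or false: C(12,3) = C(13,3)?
False
LHS = C(12,3) = 220; RHS = C(13,3) = 286. 220 ≠ 286, so the statement does not hold.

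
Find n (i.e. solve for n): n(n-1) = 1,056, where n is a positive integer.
33

Solution: n² − n − 1,056 = 0, so n = (1 ± √(1 + 4·1,056))/2 = (1 ± √4,225)/2 = (1 ± 65)/2, i.e. n = 33 or n = -32. Taking the positive root, n = 33 (check: 33×32 = 1,056).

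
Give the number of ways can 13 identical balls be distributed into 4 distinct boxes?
560

Working:
C(13+4-1, 4-1) = C(16, 3) = 560.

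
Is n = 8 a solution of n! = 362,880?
No

Reasoning: 8! = 8·7! = 8·5,040 = 40,320, which does not equal 362,880.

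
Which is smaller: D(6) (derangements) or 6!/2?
D(6)

Working:
D(6) = (6-1)·[D(5) + D(4)] = 5·[44 + 9] = 265; 6!/2 = 720/2 = 360.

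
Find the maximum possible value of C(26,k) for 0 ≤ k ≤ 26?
10,400,600

Explanation: Maximum at k = 13: C(26,13) = 10,400,600.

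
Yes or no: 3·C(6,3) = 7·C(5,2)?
No

Solution: Absorption identity k·C(n,k) = n·C(n-1,k-1). LHS = 3·20 = 60; RHS = 7·10 = 70.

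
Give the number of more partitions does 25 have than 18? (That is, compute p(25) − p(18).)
Pentagonal recurrence p(n) = p(n−1) + p(n−2) − p(n−5) − p(n−7) + …: p(25) = p(24) + p(23) − p(20) − p(18) + p(13) + p(10) − p(3) = 1,575 + 1,255 − 627 − 385 + 101 + 42 − 3 = 1,958.
p(18) = p(17) + p(16) − p(13) − p(11) + p(6) + p(3) = 297 + 231 − 101 − 56 + 11 + 3 = 385.
Difference = 1,958 − 385 = 1,573.

Answer: 1,573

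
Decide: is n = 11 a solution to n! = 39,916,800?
Yes

Solution: 11! = 11·10! = 11·3,628,800 = 39,916,800, which equals 39,916,800.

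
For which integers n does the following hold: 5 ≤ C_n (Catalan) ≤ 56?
3, 4, 5

Working:
C_2=2; C_3=5; C_4=14; C_5=42; C_6=132. So valid n = 3, 4, 5.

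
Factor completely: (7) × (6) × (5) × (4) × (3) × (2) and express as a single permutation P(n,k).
Product of 6 consecutive descending integers starting at 7: P(7,6) = 7!/1! = 5,040.

Answer: P(7,6) = 7!/(1)!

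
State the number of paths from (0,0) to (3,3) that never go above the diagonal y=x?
5
Counted by the Catalan number C_3: C_3 = C(6,3)/(3+1) = 20/4 = 5.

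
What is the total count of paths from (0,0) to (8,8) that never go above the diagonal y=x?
1,430
Counted by the Catalan number C_8: C_8 = C(16,8)/(8+1) = 12,870/9 = 1,430.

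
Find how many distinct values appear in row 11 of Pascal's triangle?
Row 11 has entries C(11,0)..C(11,11); by symmetry C(11,k)=C(11,11-k), giving 6 distinct values.
Final answer: 6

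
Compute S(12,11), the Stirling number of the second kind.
66

Solution: Using the Stirling recurrence: S(n,k) = k·S(n-1,k) + S(n-1,k-1)
S(12,11) = 11·S(11,11) + S(11,10)
         = 11·1 + 55
         = 11 + 55
         = 66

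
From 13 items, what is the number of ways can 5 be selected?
C(13,5) = 13! / (5! × (13-5)!)
         = 13! / (5! × 8!)
         = 1,287

Answer: 1,287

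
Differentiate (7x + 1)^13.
91(7x + 1)^12

Explanation: Chain rule: 13(7x+1)^{12} × 7 = 91(7x+1)^{12}.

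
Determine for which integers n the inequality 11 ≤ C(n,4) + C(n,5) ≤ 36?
C(5,4)+C(5,5)=6; C(6,4)+C(6,5)=21; C(7,4)+C(7,5)=56. So valid n = 6.

Answer: 6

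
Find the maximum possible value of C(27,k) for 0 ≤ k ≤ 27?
20,058,300

Working:
Maximum at k = 13 or k = 14: C(27,13) = 20,058,300.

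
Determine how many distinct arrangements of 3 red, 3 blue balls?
Multinomial: 6!/(3! × 3!) = 20.
Final answer: 20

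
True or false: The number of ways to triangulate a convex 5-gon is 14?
False

Solution: Triangulations of a convex 5-gon are counted by the Catalan number C_3: C_3 = C(6,3)/(3+1) = 20/4 = 5.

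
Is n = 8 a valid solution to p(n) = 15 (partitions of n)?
No

Reasoning: Pentagonal recurrence p(n) = p(n−1) + p(n−2) − p(n−5) − p(n−7) + …: p(8) = p(7) + p(6) − p(3) − p(1) = 15 + 11 − 3 − 1 = 22, which does not equal 15.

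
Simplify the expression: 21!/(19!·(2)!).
210

Solution: This is C(21,19) = 210.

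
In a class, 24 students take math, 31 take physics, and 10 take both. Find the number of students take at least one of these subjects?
45

Explanation: |A∪B| = |A|+|B|-|A∩B| = 24+31-10 = 45.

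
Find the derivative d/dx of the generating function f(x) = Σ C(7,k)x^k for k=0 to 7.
Σ k·C(7,k)x^(k-1) for k=1 to 7

Reasoning: Term-by-term differentiation gives Σ k·C(7,k)x^{k-1} for k=1 to 7.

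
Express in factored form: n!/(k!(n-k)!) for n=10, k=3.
C(10,3) = 120

Reasoning: This is the binomial coefficient C(10,3) = 120.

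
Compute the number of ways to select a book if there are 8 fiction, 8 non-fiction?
16

Working:
By the addition principle: 8 + 8 = 16.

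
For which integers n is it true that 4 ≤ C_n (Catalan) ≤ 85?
3, 4, 5

Working:
C_2=2; C_3=5; C_4=14; C_5=42; C_6=132. So valid n = 3, 4, 5.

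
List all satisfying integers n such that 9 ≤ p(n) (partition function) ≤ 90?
6, 7, 8, 9, 10, 11, 12

Working:
Tabulating p(n) via p(n) = p(n−1) + p(n−2) − p(n−5) − p(n−7) + …: p(5)=7; p(6)=11; p(7)=15; p(8)=22; p(9)=30; p(10)=42; p(11)=56; p(12)=77; p(13)=101. So valid n = 6, 7, 8, 9, 10, 11, 12.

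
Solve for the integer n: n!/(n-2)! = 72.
9

Reasoning: n!/(n-2)! = n×(n-1), a product of 2 consecutive integers ≈ (n−0.5)^2. 72^(1/2) + 0.5 ≈ 9.0; check n = 9: 9×8 = 72 ✓. So n = 9.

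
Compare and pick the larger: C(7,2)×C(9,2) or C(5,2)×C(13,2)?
C(5,2)×C(13,2)

Solution: C(7,2)×C(9,2)=756, C(5,2)×C(13,2)=780.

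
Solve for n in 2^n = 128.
7

Working:
2^7 = 128, so n = 7.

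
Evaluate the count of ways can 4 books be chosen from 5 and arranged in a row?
P(5,4) = 5!/(5-4)! = 120.
Final answer: 120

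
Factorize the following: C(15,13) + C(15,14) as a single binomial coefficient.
C(16,14)

Reasoning: By Pascal's identity: C(15,13) + C(15,14) = C(16,14) = 120.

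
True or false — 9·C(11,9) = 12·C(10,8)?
False

Working:
Absorption identity k·C(n,k) = n·C(n-1,k-1). LHS = 9·55 = 495; RHS = 12·45 = 540.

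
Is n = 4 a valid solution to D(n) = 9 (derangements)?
D(4) = (4-1)·[D(3) + D(2)] = 3·[2 + 1] = 9, which equals 9.
Final answer: Yes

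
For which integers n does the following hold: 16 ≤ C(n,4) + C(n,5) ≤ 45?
6

Reasoning: C(5,4)+C(5,5)=6; C(6,4)+C(6,5)=21; C(7,4)+C(7,5)=56. So valid n = 6.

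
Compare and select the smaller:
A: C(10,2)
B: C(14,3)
A
A=C(10,2)=45, B=C(14,3)=364.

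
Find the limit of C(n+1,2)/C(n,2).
1
Both numerator and denominator grow as n^2/2! for large n, so the ratio → 1.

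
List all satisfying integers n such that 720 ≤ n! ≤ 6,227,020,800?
6, 7, 8, 9, 10, 11, 12, 13

Working:
n! is strictly increasing; 6! = 720 and 13! = 6,227,020,800, so valid n = 6, 7, 8, 9, 10, 11, 12, 13.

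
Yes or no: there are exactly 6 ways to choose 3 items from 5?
No

Explanation: C(5,3) = 10 ≠ 6.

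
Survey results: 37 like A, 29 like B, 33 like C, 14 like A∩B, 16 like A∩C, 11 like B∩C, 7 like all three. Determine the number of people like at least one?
|A∪B∪C| = 37+29+33-14-16-11+7 = 65.
Final answer: 65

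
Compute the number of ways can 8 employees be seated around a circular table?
5,040

Working:
Circular arrangements: (8-1)! = 5,040.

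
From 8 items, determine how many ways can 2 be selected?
C(8,2) = 8! / (2! × (8-2)!)
         = 8! / (2! × 6!)
         = 28

Answer: 28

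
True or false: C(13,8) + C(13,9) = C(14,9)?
True
Pascal's identity C(n,k) + C(n,k+1) = C(n+1,k+1): 1,287 + 715 = 2,002 = C(14,9).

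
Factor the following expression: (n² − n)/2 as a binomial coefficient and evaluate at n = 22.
C(n,2); C(22,2) = 231

Working:
(n² − n)/2 = n(n−1)/2 = C(n,2). At n = 22: C(22,2) = 231.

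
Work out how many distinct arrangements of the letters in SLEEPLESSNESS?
Word has 13 letters (S=5, L=2, E=4, P=1, N=1). Arrangements: 13!/Π(k!) = 1,081,080.

Answer: 1,081,080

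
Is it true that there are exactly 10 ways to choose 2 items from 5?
True
C(5,2) = 10.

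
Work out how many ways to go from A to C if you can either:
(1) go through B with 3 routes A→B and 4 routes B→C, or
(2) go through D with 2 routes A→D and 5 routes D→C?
22

Route via B: 3×4=12. Route via D: 2×5=10. Total: 22.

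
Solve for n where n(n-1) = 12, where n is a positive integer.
4

n² − n − 12 = 0, so n = (1 ± √(1 + 4·12))/2 = (1 ± √49)/2 = (1 ± 7)/2, i.e. n = 4 or n = -3. Taking the positive root, n = 4 (check: 4×3 = 12).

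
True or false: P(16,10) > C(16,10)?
True

Working:
P(16,10) = 29,059,430,400 and C(16,10) = 8,008; P(n,r) = r! × C(n,r) so P > C whenever r ≥ 2.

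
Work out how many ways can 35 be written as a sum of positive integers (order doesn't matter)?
14,883
Pentagonal recurrence p(n) = p(n−1) + p(n−2) − p(n−5) − p(n−7) + …: p(35) = p(34) + p(33) − p(30) − p(28) + p(23) + p(20) − p(13) − p(9) + p(0) = 12,310 + 10,143 − 5,604 − 3,718 + 1,255 + 627 − 101 − 30 + 1 = 14,883.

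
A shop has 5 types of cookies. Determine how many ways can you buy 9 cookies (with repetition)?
Stars and bars: C(9+5-1, 9) = C(13, 9) = 715.
Final answer: 715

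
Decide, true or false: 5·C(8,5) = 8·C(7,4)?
True

Reasoning: Absorption identity k·C(n,k) = n·C(n-1,k-1). LHS = 5·56 = 280; RHS = 8·35 = 280.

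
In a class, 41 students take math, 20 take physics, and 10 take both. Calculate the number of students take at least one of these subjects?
51
|A∪B| = |A|+|B|-|A∩B| = 41+20-10 = 51.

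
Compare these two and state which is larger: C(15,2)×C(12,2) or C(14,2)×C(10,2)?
C(15,2)×C(12,2)=6,930, C(14,2)×C(10,2)=4,095.

Answer: C(15,2)×C(12,2)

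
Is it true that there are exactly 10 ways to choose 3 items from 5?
True

Working:
C(5,3) = 10.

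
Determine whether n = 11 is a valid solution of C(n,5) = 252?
No

Reasoning: C(11,5) = 11·10·9·8·7/5! = 55,440/120 = 462, which does not equal 252.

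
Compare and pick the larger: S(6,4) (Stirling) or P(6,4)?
S(6,4) = 4·S(5,4) + S(5,3) = 4·10 + 25 = 65; P(6,4) = 360.

Answer: P(6,4)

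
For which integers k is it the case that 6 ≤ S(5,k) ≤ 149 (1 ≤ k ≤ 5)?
2, 3, 4

S(5,1)=1; S(5,2)=15; S(5,3)=25; S(5,4)=10; S(5,5)=1. So valid k = 2, 3, 4.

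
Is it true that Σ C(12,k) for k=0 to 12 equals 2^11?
False

Binomial theorem: Σ C(12,k) = (1+1)^12 = 2^12 = 4,096; RHS 2^11 = 2,048.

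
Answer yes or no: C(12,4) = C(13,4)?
No

Working:
LHS = C(12,4) = 495; RHS = C(13,4) = 715. 495 ≠ 715, so the statement does not hold.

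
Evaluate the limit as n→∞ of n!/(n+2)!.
n!/(n+2)! = 1/[(n+1)(n+2)] → 0 as n → ∞.

Answer: 0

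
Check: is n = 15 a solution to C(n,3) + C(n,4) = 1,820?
Yes

Working:
C(15,3) + C(15,4) = 455 + 1,365 = 1,820, which equals 1,820.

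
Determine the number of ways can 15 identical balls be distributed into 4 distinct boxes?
C(15+4-1, 4-1) = C(18, 3) = 816.
Final answer: 816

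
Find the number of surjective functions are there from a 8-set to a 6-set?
191,520

Explanation: Onto functions = 6! × S(8,6)
First compute S(8,6) via recurrence:
Using the Stirling recurrence: S(n,k) = k·S(n-1,k) + S(n-1,k-1)
S(8,6) = 6·S(7,6) + S(7,5)
         = 6·21 + 140
         = 126 + 140
         = 266
Then: 720 × 266 = 191,520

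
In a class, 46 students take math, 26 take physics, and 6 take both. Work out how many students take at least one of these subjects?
66

Solution: |A∪B| = |A|+|B|-|A∩B| = 46+26-6 = 66.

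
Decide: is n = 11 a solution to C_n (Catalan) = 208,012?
No

Reasoning: C_11 = C(22,11)/(11+1) = 705,432/12 = 58,786, which does not equal 208,012.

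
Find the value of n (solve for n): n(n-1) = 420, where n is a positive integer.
21

Working:
n² − n − 420 = 0, so n = (1 ± √(1 + 4·420))/2 = (1 ± √1,681)/2 = (1 ± 41)/2, i.e. n = 21 or n = -20. Taking the positive root, n = 21 (check: 21×20 = 420).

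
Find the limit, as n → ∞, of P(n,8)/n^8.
P(n,8) = n(n-1)···(n-7) ≈ n^8 for large n. Limit = 1.
Final answer: 1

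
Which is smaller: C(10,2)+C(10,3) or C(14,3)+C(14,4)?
C(10,2)+C(10,3)

Working:
First=165, Second=1,365.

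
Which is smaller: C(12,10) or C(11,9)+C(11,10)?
By Pascal's identity: C(12,10) = C(11,9)+C(11,10) = 66. Equal.

Answer: Equal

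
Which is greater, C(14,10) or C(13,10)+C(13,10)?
C(14,10)

Solution: C(14,10)=1,001; C(13,10)+C(13,10)=286+286=572.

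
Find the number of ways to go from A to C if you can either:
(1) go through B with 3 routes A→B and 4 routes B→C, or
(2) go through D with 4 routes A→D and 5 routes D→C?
32

Explanation: Route via B: 3×4=12. Route via D: 4×5=20. Total: 32.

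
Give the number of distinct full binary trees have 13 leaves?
208,012

Solution: Using the Catalan number formula: C_n = C(2n, n) / (n+1)
C_12 = C(24, 12) / (12+1)
     = 2704156 / 13
     = 208,012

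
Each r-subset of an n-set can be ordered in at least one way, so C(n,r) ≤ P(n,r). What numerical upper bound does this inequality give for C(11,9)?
19,958,400

P(11,9) = 11·10·9·8·7·6·5·4·3 = 19,958,400, so C(11,9) ≤ 19,958,400. (The bound is loose by a factor of 9! = 362,880: C(11,9) = 19,958,400/362,880 = 55.)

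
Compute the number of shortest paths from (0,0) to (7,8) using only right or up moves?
6,435

Explanation: Choose 7 rights from 15 moves: C(15,7) = 6,435.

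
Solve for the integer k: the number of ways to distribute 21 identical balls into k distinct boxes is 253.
Stars and bars: the count is C(21+k−1, k−1), increasing in k. k=2: C(22,1) = 22, k=3: C(23,2) = 253 ✓. So k = 3.

Answer: 3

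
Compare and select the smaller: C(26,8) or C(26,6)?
C(26,8)=1,562,275, C(26,6)=230,230.
Final answer: C(26,6)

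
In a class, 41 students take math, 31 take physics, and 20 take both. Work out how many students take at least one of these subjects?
|A∪B| = |A|+|B|-|A∩B| = 41+31-20 = 52.
Final answer: 52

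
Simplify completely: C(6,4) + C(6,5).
21

Working:
By Pascal's identity: C(7,5) = 21.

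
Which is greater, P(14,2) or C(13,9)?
C(13,9)

P(14,2)=182, C(13,9)=715.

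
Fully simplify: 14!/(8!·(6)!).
This is C(14,8) = 3,003.
Final answer: 3,003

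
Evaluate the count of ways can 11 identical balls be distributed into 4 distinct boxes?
C(11+4-1, 4-1) = C(14, 3) = 364.
Final answer: 364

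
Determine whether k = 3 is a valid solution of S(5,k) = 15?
No

S(5,3) = 3·S(4,3) + S(4,2) = 3·6 + 7 = 25, which does not equal 15.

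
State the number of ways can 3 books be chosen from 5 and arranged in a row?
60

Reasoning: P(5,3) = 5!/(5-3)! = 60.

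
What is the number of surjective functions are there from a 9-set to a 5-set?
Onto functions = 5! × S(9,5)
First compute S(9,5) via recurrence:
Using the Stirling recurrence: S(n,k) = k·S(n-1,k) + S(n-1,k-1)
S(9,5) = 5·S(8,5) + S(8,4)
         = 5·1050 + 1701
         = 5250 + 1701
         = 6,951
Then: 120 × 6951 = 834,120
Final answer: 834,120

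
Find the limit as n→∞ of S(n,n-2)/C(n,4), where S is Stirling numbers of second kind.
3

The leading term of S(n,n-2) as a polynomial in n is (3)!!·C(n,4), so the ratio → (3)!! = 3.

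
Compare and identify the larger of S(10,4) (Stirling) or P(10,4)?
S(10,4)

Solution: S(10,4) = 4·S(9,4) + S(9,3) = 4·7,770 + 3,025 = 34,105; P(10,4) = 5,040.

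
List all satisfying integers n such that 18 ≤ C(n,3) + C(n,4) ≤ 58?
6

Reasoning: C(5,3)+C(5,4)=15; C(6,3)+C(6,4)=35; C(7,3)+C(7,4)=70. So valid n = 6.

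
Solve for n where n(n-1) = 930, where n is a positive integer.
31

Working:
n² − n − 930 = 0, so n = (1 ± √(1 + 4·930))/2 = (1 ± √3,721)/2 = (1 ± 61)/2, i.e. n = 31 or n = -30. Taking the positive root, n = 31 (check: 31×30 = 930).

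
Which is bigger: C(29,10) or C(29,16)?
C(29,16)

Solution: C(29,10)=20,030,010, C(29,16)=67,863,915.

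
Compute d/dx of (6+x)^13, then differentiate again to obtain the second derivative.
156(6+x)^11

Working:
First derivative: 13(6+x)^{12}. Second derivative: 13·12·(6+x)^{11} = 156(6+x)^{11}.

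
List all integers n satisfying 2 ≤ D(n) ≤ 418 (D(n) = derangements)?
3, 4, 5, 6

Using D(n) = (n−1)[D(n−1) + D(n−2)] with D(1)=0, D(2)=1: D(2)=1; D(3)=2; D(4)=9; D(5)=44; D(6)=265; D(7)=1,854. So valid n = 3, 4, 5, 6.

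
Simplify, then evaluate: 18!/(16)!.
306
This equals 18×17 = 306.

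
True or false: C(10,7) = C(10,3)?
True

Explanation: Symmetry C(n,k) = C(n,n-k): C(10,7) = 120 and C(10,3) = 120. Both sides agree, so the statement holds.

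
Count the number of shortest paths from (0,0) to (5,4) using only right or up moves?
126

Choose 5 rights from 9 moves: C(9,5) = 126.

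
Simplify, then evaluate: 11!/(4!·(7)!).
This is C(11,4) = 330.

Answer: 330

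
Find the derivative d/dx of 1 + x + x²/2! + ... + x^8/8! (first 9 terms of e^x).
1 + x + x²/2! + ... + x^7/7!

Working:
Differentiating term by term gives the first 8 terms of e^x.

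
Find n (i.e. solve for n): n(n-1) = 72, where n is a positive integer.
9

Solution: n² − n − 72 = 0, so n = (1 ± √(1 + 4·72))/2 = (1 ± √289)/2 = (1 ± 17)/2, i.e. n = 9 or n = -8. Taking the positive root, n = 9 (check: 9×8 = 72).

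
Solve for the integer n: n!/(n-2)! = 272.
17

Explanation: n!/(n-2)! = n×(n-1), a product of 2 consecutive integers ≈ (n−0.5)^2. 272^(1/2) + 0.5 ≈ 17.0; check n = 17: 17×16 = 272 ✓. So n = 17.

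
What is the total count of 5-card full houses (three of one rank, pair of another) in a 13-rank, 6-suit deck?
46,800

Solution: Triple rank: 13. Triple suits: C(6,3)=20. Pair rank: 12. Pair suits: C(6,2)=15. Total: 46,800.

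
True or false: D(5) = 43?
False

Solution: Derangements of 5 elements: D(5) = (5-1)·[D(4) + D(3)] = 4·[9 + 2] = 44.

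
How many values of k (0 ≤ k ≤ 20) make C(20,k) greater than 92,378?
5
Row 20 is unimodal and symmetric about k=20/2. C(20,7)=77,520 ≤ 92,378; C(20,8)=125,970 > 92,378; by symmetry C(20,k) > 92,378 for k = 8..12. That's 12 - 8 + 1 = 5 values.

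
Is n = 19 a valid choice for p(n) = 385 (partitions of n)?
Pentagonal recurrence p(n) = p(n−1) + p(n−2) − p(n−5) − p(n−7) + …: p(19) = p(18) + p(17) − p(14) − p(12) + p(7) + p(4) = 385 + 297 − 135 − 77 + 15 + 5 = 490, which does not equal 385.
Final answer: No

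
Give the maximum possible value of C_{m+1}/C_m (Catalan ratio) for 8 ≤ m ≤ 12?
25/7
C_{m+1}/C_m = 2(2m+1)/(m+2), which increases with m. Maximum at m = 12: 2·25/14 = 25/7.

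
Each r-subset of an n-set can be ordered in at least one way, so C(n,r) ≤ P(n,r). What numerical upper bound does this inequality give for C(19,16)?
20,274,183,401,472,000

Explanation: P(19,16) = 19·18·17·16·15·14·13·12·11·10·9·8·7·6·5·4 = 20,274,183,401,472,000, so C(19,16) ≤ 20,274,183,401,472,000. (The bound is loose by a factor of 16! = 20,922,789,888,000: C(19,16) = 20,274,183,401,472,000/20,922,789,888,000 = 969.)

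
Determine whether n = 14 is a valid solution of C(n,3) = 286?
No
C(14,3) = 14·13·12/3! = 2,184/6 = 364, which does not equal 286.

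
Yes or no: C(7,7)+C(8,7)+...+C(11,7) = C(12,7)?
No

Explanation: Hockey stick identity gives Σ = C(12,8) = 495; RHS C(12,7) = 792.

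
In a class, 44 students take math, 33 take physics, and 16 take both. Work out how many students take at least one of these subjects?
61

Working:
|A∪B| = |A|+|B|-|A∩B| = 44+33-16 = 61.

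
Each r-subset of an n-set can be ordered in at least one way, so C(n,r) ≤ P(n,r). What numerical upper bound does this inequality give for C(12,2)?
132

Solution: P(12,2) = 12·11 = 132, so C(12,2) ≤ 132. (The bound is loose by a factor of 2! = 2: C(12,2) = 132/2 = 66.)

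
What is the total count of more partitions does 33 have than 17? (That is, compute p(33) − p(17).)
9,846

Pentagonal recurrence p(n) = p(n−1) + p(n−2) − p(n−5) − p(n−7) + …: p(33) = p(32) + p(31) − p(28) − p(26) + p(21) + p(18) − p(11) − p(7) = 8,349 + 6,842 − 3,718 − 2,436 + 792 + 385 − 56 − 15 = 10,143.
p(17) = p(16) + p(15) − p(12) − p(10) + p(5) + p(2) = 231 + 176 − 77 − 42 + 7 + 2 = 297.
Difference = 10,143 − 297 = 9,846.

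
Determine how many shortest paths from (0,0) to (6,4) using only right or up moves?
210

Solution: Choose 6 rights from 10 moves: C(10,6) = 210.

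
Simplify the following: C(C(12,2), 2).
C(12,2) = 66, then C(66, 2) = 2,145.

Answer: 2,145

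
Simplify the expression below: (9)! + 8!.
(9)! + 8! = (9)·8! + 8! = (9+1)·8! = 10·8! = 403,200.

Answer: 403,200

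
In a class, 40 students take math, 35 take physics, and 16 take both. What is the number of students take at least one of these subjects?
59

|A∪B| = |A|+|B|-|A∩B| = 40+35-16 = 59.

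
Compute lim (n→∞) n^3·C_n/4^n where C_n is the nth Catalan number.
∞

Solution: C_n ~ 4^n/(n^(3/2)√π), so n^3·C_n/4^n ~ n^(3 − 3/2)/√π → ∞.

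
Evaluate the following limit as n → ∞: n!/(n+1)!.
0

Explanation: n!/(n+1)! = 1/[(n+1)] → 0 as n → ∞.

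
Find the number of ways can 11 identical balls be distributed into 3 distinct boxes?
78

C(11+3-1, 3-1) = C(13, 2) = 78.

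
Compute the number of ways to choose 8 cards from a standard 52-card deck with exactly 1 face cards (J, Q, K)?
223,722,720

Explanation: 12 face cards and 40 non-face cards: C(12,1) × C(40,7) = 12 × 18,643,560 = 223,722,720.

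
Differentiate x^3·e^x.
(3x^2 + x^3)e^x
Product rule: d/dx[x^3]·e^x + x^3·d/dx[e^x] = 3x^{2}e^x + x^3e^x.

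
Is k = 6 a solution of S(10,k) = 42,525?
S(10,6) = 6·S(9,6) + S(9,5) = 6·2,646 + 6,951 = 22,827, which does not equal 42,525.
Final answer: No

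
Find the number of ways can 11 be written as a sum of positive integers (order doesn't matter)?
56

Solution: Pentagonal recurrence p(n) = p(n−1) + p(n−2) − p(n−5) − p(n−7) + …: p(11) = p(10) + p(9) − p(6) − p(4) = 42 + 30 − 11 − 5 = 56.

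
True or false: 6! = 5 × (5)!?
False

6! = 6 × 5! = 720, but 5 × 5! = 600.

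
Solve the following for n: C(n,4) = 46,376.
C(n,4) = n(n−1)(n−2)(n−3)/4! is increasing in n, and n(n−1)(n−2)(n−3) = 4!·46,376 = 1,113,024 ≈ (n−1.5)^4 gives n ≈ 34.0. Check: C(32,4) = 35,960, C(33,4) = 40,920, C(34,4) = 46,376 ✓. So n = 34.
Final answer: 34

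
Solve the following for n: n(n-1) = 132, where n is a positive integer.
12

Reasoning: n² − n − 132 = 0, so n = (1 ± √(1 + 4·132))/2 = (1 ± √529)/2 = (1 ± 23)/2, i.e. n = 12 or n = -11. Taking the positive root, n = 12 (check: 12×11 = 132).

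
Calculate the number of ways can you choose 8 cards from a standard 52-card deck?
C(52,8) = 752,538,150.
Final answer: 752,538,150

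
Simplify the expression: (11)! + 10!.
43,545,600
(11)! + 10! = (11)·10! + 10! = (11+1)·10! = 12·10! = 43,545,600.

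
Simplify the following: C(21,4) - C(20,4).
1,140

Solution: C(21,4) - C(20,4) = C(20,3) = 1,140.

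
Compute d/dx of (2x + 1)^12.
24(2x + 1)^11
Chain rule: 12(2x+1)^{11} × 2 = 24(2x+1)^{11}.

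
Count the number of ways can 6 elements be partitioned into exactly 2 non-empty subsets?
31
This equals S(6,2), the Stirling number of the 2nd kind.
Using the Stirling recurrence: S(n,k) = k·S(n-1,k) + S(n-1,k-1)
S(6,2) = 2·S(5,2) + S(5,1)
         = 2·15 + 1
         = 30 + 1
         = 31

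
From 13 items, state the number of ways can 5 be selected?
1,287

Solution: C(13,5) = 13! / (5! × (13-5)!)
         = 13! / (5! × 8!)
         = 1,287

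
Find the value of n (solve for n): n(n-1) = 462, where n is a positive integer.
22
n² − n − 462 = 0, so n = (1 ± √(1 + 4·462))/2 = (1 ± √1,849)/2 = (1 ± 43)/2, i.e. n = 22 or n = -21. Taking the positive root, n = 22 (check: 22×21 = 462).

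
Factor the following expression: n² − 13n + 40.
(n − 5)(n − 8)

Seek roots whose sum is 13 and product is 40: (5, 8). So n² − 13n + 40 = (n − 5)(n − 8).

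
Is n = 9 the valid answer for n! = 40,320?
No
9! = 9·8! = 9·40,320 = 362,880, which does not equal 40,320.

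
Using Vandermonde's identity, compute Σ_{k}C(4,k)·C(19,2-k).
253
= C(4+19,2) = C(23,2) = 253.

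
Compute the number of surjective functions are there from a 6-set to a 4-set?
1,560
Onto functions = 4! × S(6,4)
First compute S(6,4) via recurrence:
Using the Stirling recurrence: S(n,k) = k·S(n-1,k) + S(n-1,k-1)
S(6,4) = 4·S(5,4) + S(5,3)
         = 4·10 + 25
         = 40 + 25
         = 65
Then: 24 × 65 = 1,560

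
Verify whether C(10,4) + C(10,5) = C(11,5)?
Pascal's identity: LHS = 210 + 252 = 462; RHS = C(11,5) = 462. Both sides agree, so the statement holds.

Answer: True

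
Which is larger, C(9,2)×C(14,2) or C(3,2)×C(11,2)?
C(9,2)×C(14,2)

Explanation: C(9,2)×C(14,2)=3,276, C(3,2)×C(11,2)=165.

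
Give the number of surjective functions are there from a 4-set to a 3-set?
36

Onto functions = 3! × S(4,3)
First compute S(4,3) via recurrence:
Using the Stirling recurrence: S(n,k) = k·S(n-1,k) + S(n-1,k-1)
S(4,3) = 3·S(3,3) + S(3,2)
         = 3·1 + 3
         = 3 + 3
         = 6
Then: 6 × 6 = 36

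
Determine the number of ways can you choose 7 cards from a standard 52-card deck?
C(52,7) = 133,784,560.

Answer: 133,784,560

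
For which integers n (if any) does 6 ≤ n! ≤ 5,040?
3, 4, 5, 6, 7

Reasoning: n! is strictly increasing; 3! = 6 and 7! = 5,040, so valid n = 3, 4, 5, 6, 7.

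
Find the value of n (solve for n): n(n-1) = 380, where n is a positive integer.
20

Working:
n² − n − 380 = 0, so n = (1 ± √(1 + 4·380))/2 = (1 ± √1,521)/2 = (1 ± 39)/2, i.e. n = 20 or n = -19. Taking the positive root, n = 20 (check: 20×19 = 380).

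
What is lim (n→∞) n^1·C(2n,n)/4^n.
∞

Reasoning: C(2n,n) ~ 4^n/√(πn), so n^1·C(2n,n)/4^n ~ n^(1 − 1/2)/√π → ∞.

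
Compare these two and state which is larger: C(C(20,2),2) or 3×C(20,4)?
C(C(20,2),2)

Solution: C(C(20,2),2)=17,955, 3×C(20,4)=14,535.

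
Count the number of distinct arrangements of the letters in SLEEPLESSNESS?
1,081,080

Solution: Word has 13 letters (S=5, L=2, E=4, P=1, N=1). Arrangements: 13!/Π(k!) = 1,081,080.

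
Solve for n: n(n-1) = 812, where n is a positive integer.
29

Explanation: n² − n − 812 = 0, so n = (1 ± √(1 + 4·812))/2 = (1 ± √3,249)/2 = (1 ± 57)/2, i.e. n = 29 or n = -28. Taking the positive root, n = 29 (check: 29×28 = 812).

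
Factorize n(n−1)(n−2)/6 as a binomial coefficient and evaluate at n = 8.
n(n−1)(n−2)/6 = n!/(3!(n−3)!) = C(n,3). At n = 8: C(8,3) = 56.

Answer: C(n,3); C(8,3) = 56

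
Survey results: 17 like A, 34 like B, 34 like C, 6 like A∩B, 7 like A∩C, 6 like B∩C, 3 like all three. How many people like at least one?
69

|A∪B∪C| = 17+34+34-6-7-6+3 = 69.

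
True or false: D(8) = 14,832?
False

Working:
Derangements of 8 elements: D(8) = (8-1)·[D(7) + D(6)] = 7·[1,854 + 265] = 14,833.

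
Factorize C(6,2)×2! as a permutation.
P(6,2)
C(6,2)×2! = [6!/(2!(4)!)]×2! = 6!/(4)! = P(6,2) = 30.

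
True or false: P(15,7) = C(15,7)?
False

Working:
P(15,7) = 32,432,400 and C(15,7) = 6,435; P(n,r) = r! × C(n,r) so P > C whenever r ≥ 2.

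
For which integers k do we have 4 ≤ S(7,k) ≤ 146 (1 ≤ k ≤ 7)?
2, 5, 6

Reasoning: S(7,1)=1; S(7,2)=63; S(7,3)=301; S(7,4)=350; S(7,5)=140; S(7,6)=21; S(7,7)=1. So valid k = 2, 5, 6.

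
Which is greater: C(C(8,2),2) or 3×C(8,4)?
C(C(8,2),2)=378, 3×C(8,4)=210.
Final answer: C(C(8,2),2)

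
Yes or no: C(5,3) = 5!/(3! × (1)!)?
No

Reasoning: The correct denominator is 3!×2!, giving C(5,3) = 10; the stated RHS is 5!/(3!×1!) = 20 ≠ 10, so the statement does not hold.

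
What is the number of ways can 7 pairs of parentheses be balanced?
429

Using the Catalan number formula: C_n = C(2n, n) / (n+1)
C_7 = C(14, 7) / (7+1)
     = 3432 / 8
     = 429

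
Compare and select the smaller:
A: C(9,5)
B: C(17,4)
A=C(9,5)=126, B=C(17,4)=2,380.

Answer: A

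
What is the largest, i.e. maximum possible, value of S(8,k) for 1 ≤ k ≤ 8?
1,701

Working:
Row S(8,k) for k = 1..8 (via S(n,k) = k·S(n−1,k) + S(n−1,k−1)): 1, 127, 966, 1,701, 1,050, 266, 28, 1. The row is unimodal; maximum at k = 4: 1,701.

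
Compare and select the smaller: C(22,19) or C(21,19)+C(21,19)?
C(21,19)+C(21,19)

Explanation: C(22,19)=1,540; C(21,19)+C(21,19)=210+210=420.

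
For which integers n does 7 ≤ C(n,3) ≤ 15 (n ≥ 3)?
5

Solution: C(4,3)=4; C(5,3)=10; C(6,3)=20. So valid n = 5.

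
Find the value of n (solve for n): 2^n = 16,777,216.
16,777,216 = 1,024 × 1,024 × 16 = 2^10 × 2^10 × 2^4 = 2^24, so n = 24.

Answer: 24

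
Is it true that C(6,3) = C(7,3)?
LHS = C(6,3) = 20; RHS = C(7,3) = 35. 20 ≠ 35, so the statement does not hold.
Final answer: False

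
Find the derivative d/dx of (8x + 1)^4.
32(8x + 1)^3

Chain rule: 4(8x+1)^{3} × 8 = 32(8x+1)^{3}.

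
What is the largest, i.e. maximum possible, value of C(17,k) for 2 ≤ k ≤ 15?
C(17,k) is maximised at the centre of the row: C(17,8) = 24,310.

Answer: 24,310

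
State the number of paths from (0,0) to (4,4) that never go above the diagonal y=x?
14

Reasoning: Counted by the Catalan number C_4: C_4 = C(8,4)/(4+1) = 70/5 = 14.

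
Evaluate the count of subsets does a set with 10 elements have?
Each element can be included or excluded: 2^10 = 1,024.
Final answer: 1,024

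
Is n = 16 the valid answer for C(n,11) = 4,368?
Yes
C(16,11) = 16·15·14·13·12·11·10·9·8·7·6/11! = 174,356,582,400/39,916,800 = 4,368, which equals 4,368.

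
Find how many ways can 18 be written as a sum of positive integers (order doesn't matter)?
Pentagonal recurrence p(n) = p(n−1) + p(n−2) − p(n−5) − p(n−7) + …: p(18) = p(17) + p(16) − p(13) − p(11) + p(6) + p(3) = 297 + 231 − 101 − 56 + 11 + 3 = 385.

Answer: 385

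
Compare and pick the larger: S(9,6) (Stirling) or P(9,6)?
S(9,6) = 6·S(8,6) + S(8,5) = 6·266 + 1,050 = 2,646; P(9,6) = 60,480.
Final answer: P(9,6)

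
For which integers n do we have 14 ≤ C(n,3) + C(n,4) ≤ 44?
5, 6

Explanation: C(4,3)+C(4,4)=5; C(5,3)+C(5,4)=15; C(6,3)+C(6,4)=35; C(7,3)+C(7,4)=70. So valid n = 5, 6.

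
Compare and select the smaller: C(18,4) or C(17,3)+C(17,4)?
Equal

By Pascal's identity: C(18,4) = C(17,3)+C(17,4) = 3,060. Equal.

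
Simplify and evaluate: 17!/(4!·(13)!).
This is C(17,4) = 2,380.

Answer: 2,380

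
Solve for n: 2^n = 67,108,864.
26

Working:
67,108,864 = 1,024 × 1,024 × 64 = 2^10 × 2^10 × 2^6 = 2^26, so n = 26.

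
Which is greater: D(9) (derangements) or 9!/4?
D(9)

Solution: D(9) = (9-1)·[D(8) + D(7)] = 8·[14,833 + 1,854] = 133,496; 9!/4 = 362,880/4 = 90,720.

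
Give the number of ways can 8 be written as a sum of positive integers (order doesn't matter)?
22

Working:
Pentagonal recurrence p(n) = p(n−1) + p(n−2) − p(n−5) − p(n−7) + …: p(8) = p(7) + p(6) − p(3) − p(1) = 15 + 11 − 3 − 1 = 22.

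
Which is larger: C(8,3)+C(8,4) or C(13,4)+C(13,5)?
C(13,4)+C(13,5)

Working:
First=126, Second=2,002.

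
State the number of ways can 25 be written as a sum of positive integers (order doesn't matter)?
1,958

Working:
Pentagonal recurrence p(n) = p(n−1) + p(n−2) − p(n−5) − p(n−7) + …: p(25) = p(24) + p(23) − p(20) − p(18) + p(13) + p(10) − p(3) = 1,575 + 1,255 − 627 − 385 + 101 + 42 − 3 = 1,958.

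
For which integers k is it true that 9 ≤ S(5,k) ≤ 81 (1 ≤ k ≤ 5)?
2, 3, 4

Working:
S(5,1)=1; S(5,2)=15; S(5,3)=25; S(5,4)=10; S(5,5)=1. So valid k = 2, 3, 4.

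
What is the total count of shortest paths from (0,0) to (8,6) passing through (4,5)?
To (4,5): C(9,4)=126. From there: C(5,4)=5. Total: 630.
Final answer: 630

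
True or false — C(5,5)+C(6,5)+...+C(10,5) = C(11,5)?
True

Working:
Hockey stick identity gives Σ = C(11,6) = 462; RHS C(11,5) = 462.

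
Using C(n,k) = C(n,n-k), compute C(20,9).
167,960

Solution: C(20,9) = C(20,11) = 167,960.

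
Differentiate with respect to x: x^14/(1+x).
(14x^13(1+x) - x^14)/(1+x)²

Working:
Quotient rule: [14x^{13}(1+x) - x^14]/(1+x)².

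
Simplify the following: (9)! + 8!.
403,200

Reasoning: (9)! + 8! = (9)·8! + 8! = (9+1)·8! = 10·8! = 403,200.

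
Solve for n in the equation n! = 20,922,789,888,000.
16

n! is strictly increasing. 14! = 87,178,291,200, 15! = 1,307,674,368,000, 16! = 20,922,789,888,000 ✓. So n = 16.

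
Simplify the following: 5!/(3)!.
20

Explanation: This equals 5×4 = 20.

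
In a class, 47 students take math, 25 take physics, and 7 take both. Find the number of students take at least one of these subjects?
65

|A∪B| = |A|+|B|-|A∩B| = 47+25-7 = 65.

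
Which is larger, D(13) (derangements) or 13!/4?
D(13)

Solution: D(13) = (13-1)·[D(12) + D(11)] = 12·[176,214,841 + 14,684,570] = 2,290,792,932; 13!/4 = 6,227,020,800/4 = 1,556,755,200.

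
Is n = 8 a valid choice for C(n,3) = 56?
C(8,3) = 8·7·6/3! = 336/6 = 56, which equals 56.

Answer: Yes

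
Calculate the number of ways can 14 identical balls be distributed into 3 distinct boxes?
120

Solution: C(14+3-1, 3-1) = C(16, 2) = 120.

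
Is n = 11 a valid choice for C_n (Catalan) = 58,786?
Yes
C_11 = C(22,11)/(11+1) = 705,432/12 = 58,786, which equals 58,786.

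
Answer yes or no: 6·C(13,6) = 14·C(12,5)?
No
Absorption identity k·C(n,k) = n·C(n-1,k-1). LHS = 6·1716 = 10,296; RHS = 14·792 = 11,088.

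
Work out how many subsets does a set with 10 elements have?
1,024

Reasoning: Each element can be included or excluded: 2^10 = 1,024.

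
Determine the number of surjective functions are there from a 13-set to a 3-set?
Onto functions = 3! × S(13,3)
First compute S(13,3) via recurrence:
Using the Stirling recurrence: S(n,k) = k·S(n-1,k) + S(n-1,k-1)
S(13,3) = 3·S(12,3) + S(12,2)
         = 3·86526 + 2047
         = 259578 + 2047
         = 261,625
Then: 6 × 261625 = 1,569,750
Final answer: 1,569,750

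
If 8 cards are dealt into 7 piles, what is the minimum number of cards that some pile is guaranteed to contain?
Pigeonhole: ⌈8/7⌉ = 2.

Answer: 2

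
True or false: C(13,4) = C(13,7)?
C(13,4) = 715 but C(13,7) = 1,716; symmetry gives C(13,4) = C(13,9), not C(13,7).

Answer: False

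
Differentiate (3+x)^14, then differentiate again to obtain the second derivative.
First derivative: 14(3+x)^{13}. Second derivative: 14·13·(3+x)^{12} = 182(3+x)^{12}.

Answer: 182(3+x)^12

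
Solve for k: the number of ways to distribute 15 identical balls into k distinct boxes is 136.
3

Working:
Stars and bars: the count is C(15+k−1, k−1), increasing in k. k=2: C(16,1) = 16, k=3: C(17,2) = 136 ✓. So k = 3.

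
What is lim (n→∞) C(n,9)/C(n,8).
∞

Explanation: C(n,9)/C(n,8) = (n-8)/9 → ∞ as n → ∞.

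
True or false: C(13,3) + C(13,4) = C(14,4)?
True

Explanation: Pascal's identity C(n,k) + C(n,k+1) = C(n+1,k+1): 286 + 715 = 1,001 = C(14,4).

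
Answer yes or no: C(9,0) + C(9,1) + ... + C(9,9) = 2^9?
Yes

Reasoning: Binomial theorem with x = y = 1: Σ C(9,i) = (1+1)^9 = 2^9 = 512. The statement holds.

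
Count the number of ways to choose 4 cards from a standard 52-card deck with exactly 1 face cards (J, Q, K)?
118,560

Explanation: 12 face cards and 40 non-face cards: C(12,1) × C(40,3) = 12 × 9,880 = 118,560.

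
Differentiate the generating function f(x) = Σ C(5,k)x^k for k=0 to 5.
Σ k·C(5,k)x^(k-1) for k=1 to 5
Term-by-term differentiation gives Σ k·C(5,k)x^{k-1} for k=1 to 5.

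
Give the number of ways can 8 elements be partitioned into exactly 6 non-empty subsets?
266

Explanation: This equals S(8,6), the Stirling number of the 2nd kind.
Using the Stirling recurrence: S(n,k) = k·S(n-1,k) + S(n-1,k-1)
S(8,6) = 6·S(7,6) + S(7,5)
         = 6·21 + 140
         = 126 + 140
         = 266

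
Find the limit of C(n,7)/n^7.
1/5040

Working:
C(n,7) ≈ n^7/7! for large n. Limit = 1/7! = 1/5040.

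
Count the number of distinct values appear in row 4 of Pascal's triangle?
3

Explanation: Row 4 has entries C(4,0)..C(4,4); by symmetry C(4,k)=C(4,4-k), giving 3 distinct values.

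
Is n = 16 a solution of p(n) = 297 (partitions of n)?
No

Solution: Pentagonal recurrence p(n) = p(n−1) + p(n−2) − p(n−5) − p(n−7) + …: p(16) = p(15) + p(14) − p(11) − p(9) + p(4) + p(1) = 176 + 135 − 56 − 30 + 5 + 1 = 231, which does not equal 297.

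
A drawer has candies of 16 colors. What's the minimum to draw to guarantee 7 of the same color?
Worst case: 6 of each = 96. One more: 97.

Answer: 97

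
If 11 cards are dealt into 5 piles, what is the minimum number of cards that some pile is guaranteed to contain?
Pigeonhole: ⌈11/5⌉ = 3.
Final answer: 3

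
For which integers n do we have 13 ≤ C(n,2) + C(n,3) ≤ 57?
5, 6, 7

Solution: C(4,2)+C(4,3)=10; C(5,2)+C(5,3)=20; C(6,2)+C(6,3)=35; C(7,2)+C(7,3)=56; C(8,2)+C(8,3)=84. So valid n = 5, 6, 7.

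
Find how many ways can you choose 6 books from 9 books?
84

Reasoning: C(9,6) = 9! / (6! × (9-6)!)
         = 9! / (6! × 3!)
         = 84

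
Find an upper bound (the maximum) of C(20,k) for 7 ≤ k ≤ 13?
C(20,k) is maximised at the centre of the row: C(20,10) = 184,756.

Answer: 184,756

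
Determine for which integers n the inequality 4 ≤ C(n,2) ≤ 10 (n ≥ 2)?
4, 5

Solution: C(3,2)=3; C(4,2)=6; C(5,2)=10; C(6,2)=15. So valid n = 4, 5.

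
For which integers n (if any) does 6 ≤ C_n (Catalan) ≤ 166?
4, 5, 6

Explanation: C_3=5; C_4=14; C_5=42; C_6=132; C_7=429. So valid n = 4, 5, 6.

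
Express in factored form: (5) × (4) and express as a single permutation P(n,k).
P(5,2) = 5!/(3)!

Explanation: Product of 2 consecutive descending integers starting at 5: P(5,2) = 5!/3! = 20.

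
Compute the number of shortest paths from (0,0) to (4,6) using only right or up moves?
210

Working:
Choose 4 rights from 10 moves: C(10,4) = 210.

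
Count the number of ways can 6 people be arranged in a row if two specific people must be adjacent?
240

Reasoning: Treat pair as unit: (6-1)! arrangements × 2 internal orders = 240.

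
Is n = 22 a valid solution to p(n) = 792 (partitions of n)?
Pentagonal recurrence p(n) = p(n−1) + p(n−2) − p(n−5) − p(n−7) + …: p(22) = p(21) + p(20) − p(17) − p(15) + p(10) + p(7) − p(0) = 792 + 627 − 297 − 176 + 42 + 15 − 1 = 1,002, which does not equal 792.

Answer: No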